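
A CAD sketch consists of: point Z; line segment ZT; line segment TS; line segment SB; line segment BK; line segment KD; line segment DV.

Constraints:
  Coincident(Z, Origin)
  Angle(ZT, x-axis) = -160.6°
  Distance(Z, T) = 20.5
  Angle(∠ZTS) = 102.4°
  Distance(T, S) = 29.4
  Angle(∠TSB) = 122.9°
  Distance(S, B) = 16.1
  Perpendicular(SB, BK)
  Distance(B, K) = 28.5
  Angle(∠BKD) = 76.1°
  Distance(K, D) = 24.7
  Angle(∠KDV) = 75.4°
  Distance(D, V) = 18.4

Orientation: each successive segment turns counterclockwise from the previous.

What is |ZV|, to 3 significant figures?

33.0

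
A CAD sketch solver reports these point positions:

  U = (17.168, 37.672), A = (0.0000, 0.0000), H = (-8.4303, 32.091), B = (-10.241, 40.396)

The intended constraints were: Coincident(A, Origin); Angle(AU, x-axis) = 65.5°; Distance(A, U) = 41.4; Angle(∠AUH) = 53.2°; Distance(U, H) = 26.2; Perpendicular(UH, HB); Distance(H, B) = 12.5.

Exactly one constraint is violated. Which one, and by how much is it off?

Distance(H, B) = 12.5 — off by 4.00.

A = (0.00, 0.00) ✓; AU at 65.50° ✓; |AU| = 41.40 ✓; ∠AUH = 53.20° ✓; |UH| = 26.20 ✓; ∠(UH, HB) = 90.00° ✓; |HB| = 8.500 ✗.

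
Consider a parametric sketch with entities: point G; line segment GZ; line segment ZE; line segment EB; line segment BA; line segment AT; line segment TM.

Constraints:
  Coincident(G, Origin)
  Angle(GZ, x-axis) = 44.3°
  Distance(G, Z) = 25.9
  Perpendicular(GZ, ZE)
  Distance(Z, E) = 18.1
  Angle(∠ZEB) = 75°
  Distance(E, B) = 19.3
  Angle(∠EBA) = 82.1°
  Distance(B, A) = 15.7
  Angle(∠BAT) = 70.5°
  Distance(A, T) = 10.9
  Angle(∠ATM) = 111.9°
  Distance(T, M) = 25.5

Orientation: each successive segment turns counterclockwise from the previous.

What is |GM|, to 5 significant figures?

32.381

G is at the origin; GZ runs at 44.3° with length 25.9, so Z = (18.536, 18.089). GZ is perpendicular to ZE, so ZE runs at 134.30°; with |ZE| = 18.1, E = (5.8951, 31.043). ∠ZEB = 75.0° gives EB at -120.70° from the x-axis; with |EB| = 19.3, B = (-3.9584, 14.448). ∠EBA = 82.1° gives BA at -22.800° from the x-axis; with |BA| = 15.7, A = (10.515, 8.3639). ∠BAT = 70.5° gives AT at 86.700° from the x-axis; with |AT| = 10.9, T = (11.142, 19.246). ∠ATM = 111.9° gives TM at 154.80° from the x-axis; with |TM| = 25.5, M = (-11.931, 30.103). Then |GM| = |M − G| = 32.381.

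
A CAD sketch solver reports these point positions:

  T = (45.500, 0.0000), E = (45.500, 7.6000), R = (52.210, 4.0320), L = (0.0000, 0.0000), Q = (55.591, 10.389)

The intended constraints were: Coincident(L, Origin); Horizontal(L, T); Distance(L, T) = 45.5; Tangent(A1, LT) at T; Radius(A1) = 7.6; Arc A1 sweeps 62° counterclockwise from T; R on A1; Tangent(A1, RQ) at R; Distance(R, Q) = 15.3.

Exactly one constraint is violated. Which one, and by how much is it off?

Distance(R, Q) = 15.3 — off by 8.10.

L = (0.00, 0.00) ✓; L.y = 0.00, T.y = 0.00 ✓; |LT| = 45.50 ✓; ∠(ET, TL) = 90.00° ✓; |ET| = 7.600 ✓; bearing(E→R) − bearing(E→T) = 62.00° ✓; |ER| = 7.600 ✓; ∠(ER, RQ) = 90.00° ✓; |RQ| = 7.200 ✗.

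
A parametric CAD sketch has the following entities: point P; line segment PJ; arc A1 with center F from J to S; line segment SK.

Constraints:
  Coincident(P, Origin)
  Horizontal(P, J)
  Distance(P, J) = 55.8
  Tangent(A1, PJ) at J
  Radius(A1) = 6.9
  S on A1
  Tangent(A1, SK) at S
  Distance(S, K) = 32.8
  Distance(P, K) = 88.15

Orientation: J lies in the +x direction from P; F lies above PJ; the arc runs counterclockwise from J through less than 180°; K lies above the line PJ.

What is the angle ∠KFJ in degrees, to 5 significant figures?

119.41°

Checks: |FS| = 6.900 ✓; ∠(FS, SK) = 90.00° ✓; |SK| = 32.80 ✓; |PK| = 88.15 ✓.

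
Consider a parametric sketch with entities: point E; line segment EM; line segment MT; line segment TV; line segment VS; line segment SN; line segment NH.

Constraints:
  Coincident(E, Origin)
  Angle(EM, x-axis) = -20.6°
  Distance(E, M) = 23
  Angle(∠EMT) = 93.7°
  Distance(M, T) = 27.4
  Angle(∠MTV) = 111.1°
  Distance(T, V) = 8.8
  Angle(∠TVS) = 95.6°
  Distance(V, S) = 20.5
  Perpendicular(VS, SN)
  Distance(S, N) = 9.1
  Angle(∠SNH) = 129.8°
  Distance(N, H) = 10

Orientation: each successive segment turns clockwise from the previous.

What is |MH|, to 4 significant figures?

12.15

E is at the origin; EM runs at -20.6° with length 23.0, so M = (21.53, -8.092). ∠EMT = 93.7° gives MT at -106.9° from the x-axis; with |MT| = 27.4, T = (13.56, -34.31). ∠MTV = 111.1° gives TV at -175.8° from the x-axis; with |TV| = 8.8, V = (4.788, -34.95). ∠TVS = 95.6° gives VS at 99.80° from the x-axis; with |VS| = 20.5, S = (1.298, -14.75). The perpendicularity gives SN at right angles to VS, so SN runs at 9.800°; with |SN| = 9.1, N = (10.27, -13.20). ∠SNH = 129.8° gives NH at -40.40° from the x-axis; with |NH| = 10.0, H = (17.88, -19.68). Then |MH| = |H − M| = 12.15.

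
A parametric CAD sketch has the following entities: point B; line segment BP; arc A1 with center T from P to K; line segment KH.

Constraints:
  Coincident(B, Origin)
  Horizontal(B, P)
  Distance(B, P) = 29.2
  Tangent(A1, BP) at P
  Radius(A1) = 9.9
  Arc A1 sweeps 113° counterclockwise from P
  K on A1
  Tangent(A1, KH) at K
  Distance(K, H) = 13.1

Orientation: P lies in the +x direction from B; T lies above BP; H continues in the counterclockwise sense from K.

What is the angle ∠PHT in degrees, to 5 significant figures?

5.2875°

B is at the origin; BP is horizontal with |BP| = 29.2 and P on the +x side, so P = (29.200, 0.0000). Tangency of A1 to BP means the radius TP is perpendicular to BP, so T = P + (0, 9.9) = (29.200, 9.9000). On A1, P sits at bearing -90° from T; a 113° counterclockwise sweep puts K at bearing 23°, so K = T + 9.9·(cos 23°, sin 23°) = (38.313, 13.768). A1 meets KH tangentially, so TK is at right angles to KH, so KH runs along (−sin 23°, cos 23°); with |KH| = 13.1, H = (33.194, 25.827). Then cos ∠PHT = HP·HT / (|HP||HT|), giving 5.2875°.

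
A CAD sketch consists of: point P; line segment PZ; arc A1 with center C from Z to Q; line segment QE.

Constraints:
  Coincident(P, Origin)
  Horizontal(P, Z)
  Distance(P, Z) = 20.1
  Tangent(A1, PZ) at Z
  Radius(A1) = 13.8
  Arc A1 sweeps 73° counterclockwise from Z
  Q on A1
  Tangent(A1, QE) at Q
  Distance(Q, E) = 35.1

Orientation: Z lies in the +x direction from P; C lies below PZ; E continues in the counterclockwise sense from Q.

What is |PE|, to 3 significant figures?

43.5

P is at the origin; P and Z share the same y with |PZ| = 20.1 and Z on the +x side, so Z = (20.1, 0.00). The tangent condition forces CZ to be normal to PZ, so C = Z + (0, -13.8) = (20.1, -13.8). On A1, Z sits at bearing 90° from C; a 73° counterclockwise sweep puts Q at bearing 163°, so Q = C + 13.8·(cos 163°, sin 163°) = (6.90, -9.77). Since A1 is tangent to QE there, CQ ⟂ QE, so QE runs along (−sin 163°, cos 163°); with |QE| = 35.1, E = (-3.36, -43.3). Then |PE| = |E − P| = 43.5.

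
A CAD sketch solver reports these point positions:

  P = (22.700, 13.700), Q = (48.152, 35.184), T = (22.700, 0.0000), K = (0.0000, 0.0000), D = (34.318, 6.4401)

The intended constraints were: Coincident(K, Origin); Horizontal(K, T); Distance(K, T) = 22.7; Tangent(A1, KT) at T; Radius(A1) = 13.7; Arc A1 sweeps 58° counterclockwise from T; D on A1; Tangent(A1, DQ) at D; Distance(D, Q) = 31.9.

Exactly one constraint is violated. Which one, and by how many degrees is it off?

Tangent(A1, DQ) at D — off by 6.30°.

K = (0.00, 0.00) ✓; K.y = 0.00, T.y = 0.00 ✓; |KT| = 22.70 ✓; ∠(PT, TK) = 90.00° ✓; |PT| = 13.70 ✓; bearing(P→D) − bearing(P→T) = 58.00° ✓; |PD| = 13.70 ✓; ∠(PD, DQ) = 83.70° ✗; |DQ| = 31.90 ✓.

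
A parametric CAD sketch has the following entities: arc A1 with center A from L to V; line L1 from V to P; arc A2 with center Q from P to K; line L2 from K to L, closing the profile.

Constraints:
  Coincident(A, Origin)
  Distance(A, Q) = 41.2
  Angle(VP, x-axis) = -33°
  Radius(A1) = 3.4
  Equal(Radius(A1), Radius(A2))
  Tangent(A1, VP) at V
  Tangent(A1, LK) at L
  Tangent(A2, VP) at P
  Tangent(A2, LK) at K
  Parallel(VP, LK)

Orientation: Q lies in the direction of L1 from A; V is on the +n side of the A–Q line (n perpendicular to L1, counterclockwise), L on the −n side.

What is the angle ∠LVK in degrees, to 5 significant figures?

80.628°

The slot axis is L1's direction at -33.0°, so u = (cos -33.0°, sin -33.0°) = (0.83867, -0.54464) and n = (−sin -33.0°, cos -33.0°) = (0.54464, 0.83867). A is at the origin and Q lies 41.2 along u from A, so Q = 41.2·u = (34.553, -22.439). Tangency of A1 to both parallel lines with radius 3.4 puts V and L at A ± 3.4·n: V = (1.8518, 2.8515), L = (-1.8518, -2.8515). Equal radii place P and K the same way about Q: P = Q + 3.4·n = (36.405, -19.588), K = Q − 3.4·n = (32.701, -25.291). Then cos ∠LVK = VL·VK / (|VL||VK|), giving 80.628°.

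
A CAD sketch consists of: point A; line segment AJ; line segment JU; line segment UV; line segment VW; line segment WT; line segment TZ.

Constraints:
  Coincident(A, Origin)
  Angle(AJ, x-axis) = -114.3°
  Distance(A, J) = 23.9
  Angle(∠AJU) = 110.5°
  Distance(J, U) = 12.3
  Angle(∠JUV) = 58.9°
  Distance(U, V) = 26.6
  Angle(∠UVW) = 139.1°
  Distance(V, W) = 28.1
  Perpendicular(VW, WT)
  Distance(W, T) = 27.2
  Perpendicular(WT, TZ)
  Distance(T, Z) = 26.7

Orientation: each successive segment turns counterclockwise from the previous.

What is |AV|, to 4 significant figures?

6.941

∠AJU = 110.5° gives JU at -44.80° from the x-axis; with |JU| = 12.3, U = (-1.107, -30.45). ∠JUV = 58.9° gives UV at 76.30° from the x-axis; with |UV| = 26.6, V = (5.192, -4.606). Then |AV| = |V − A| = 6.941.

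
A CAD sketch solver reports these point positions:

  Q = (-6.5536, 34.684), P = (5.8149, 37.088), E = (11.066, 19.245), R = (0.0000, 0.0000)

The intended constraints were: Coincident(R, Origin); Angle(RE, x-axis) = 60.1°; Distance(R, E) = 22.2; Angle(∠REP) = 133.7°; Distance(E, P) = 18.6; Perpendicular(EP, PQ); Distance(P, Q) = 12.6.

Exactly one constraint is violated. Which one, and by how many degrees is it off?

Perpendicular(EP, PQ) — off by 5.40°.

R = (0.00, 0.00) ✓; RE at 60.10° ✓; |RE| = 22.20 ✓; ∠REP = 133.7° ✓; |EP| = 18.60 ✓; ∠(EP, PQ) = 84.60° ✗; |PQ| = 12.60 ✓.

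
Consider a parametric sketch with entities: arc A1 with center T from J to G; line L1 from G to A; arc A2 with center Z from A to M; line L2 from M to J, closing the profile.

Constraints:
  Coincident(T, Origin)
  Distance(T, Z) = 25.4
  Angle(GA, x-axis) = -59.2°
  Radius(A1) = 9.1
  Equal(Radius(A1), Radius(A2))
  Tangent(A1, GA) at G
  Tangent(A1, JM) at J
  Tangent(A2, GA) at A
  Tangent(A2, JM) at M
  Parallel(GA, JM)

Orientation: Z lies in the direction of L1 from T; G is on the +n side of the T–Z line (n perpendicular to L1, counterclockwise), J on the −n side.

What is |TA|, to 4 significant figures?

26.98

The slot axis is L1's direction at -59.2°, so u = (cos -59.2°, sin -59.2°) = (0.5120, -0.8590) and n = (−sin -59.2°, cos -59.2°) = (0.8590, 0.5120). T is at the origin and Z lies 25.4 along u from T, so Z = 25.4·u = (13.01, -21.82). Tangency of A1 to both parallel lines with radius 9.1 puts G and J at T ± 9.1·n: G = (7.817, 4.660), J = (-7.817, -4.660). Equal radii place A and M the same way about Z: A = Z + 9.1·n = (20.82, -17.16), M = Z − 9.1·n = (5.189, -26.48). Then |TA| = |A − T| = 26.98.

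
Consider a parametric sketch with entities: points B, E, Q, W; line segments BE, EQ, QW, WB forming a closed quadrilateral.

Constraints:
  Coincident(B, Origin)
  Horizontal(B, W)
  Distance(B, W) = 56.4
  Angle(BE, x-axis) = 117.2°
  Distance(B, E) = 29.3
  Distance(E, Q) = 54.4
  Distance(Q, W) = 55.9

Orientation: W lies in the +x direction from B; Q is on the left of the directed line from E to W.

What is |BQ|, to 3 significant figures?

62.1

B is at the origin; B and W share the same y with |BW| = 56.4 and W in +x, so W = (56.4, 0). BE runs at 117.2° with |BE| = 29.3, so E = (-13.4, 26.1). Q is determined by |EQ| = 54.4 and |QW| = 55.9 together: it lies at the intersection of circle(E, 54.4) and circle(W, 55.9). With |EW| = 74.5, the foot of the radical line on EW is 36.1 from E and the perpendicular offset is √(54.4² − 36.1²) = 40.7. Taking the left-of-EW solution: Q = (34.7, 51.5).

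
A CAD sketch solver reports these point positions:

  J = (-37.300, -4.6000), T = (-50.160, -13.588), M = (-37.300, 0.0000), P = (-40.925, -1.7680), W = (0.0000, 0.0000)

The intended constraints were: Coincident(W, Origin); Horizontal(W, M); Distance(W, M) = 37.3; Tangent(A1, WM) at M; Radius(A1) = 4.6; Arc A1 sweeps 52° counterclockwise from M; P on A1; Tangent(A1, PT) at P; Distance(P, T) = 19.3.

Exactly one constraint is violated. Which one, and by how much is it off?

Distance(P, T) = 19.3 — off by 4.30.

W = (0.00, 0.00) ✓; W.y = 0.00, M.y = 0.00 ✓; |WM| = 37.30 ✓; ∠(JM, MW) = 90.00° ✓; |JM| = 4.600 ✓; bearing(J→P) − bearing(J→M) = 52.00° ✓; |JP| = 4.600 ✓; ∠(JP, PT) = 90.00° ✓; |PT| = 15.00 ✗.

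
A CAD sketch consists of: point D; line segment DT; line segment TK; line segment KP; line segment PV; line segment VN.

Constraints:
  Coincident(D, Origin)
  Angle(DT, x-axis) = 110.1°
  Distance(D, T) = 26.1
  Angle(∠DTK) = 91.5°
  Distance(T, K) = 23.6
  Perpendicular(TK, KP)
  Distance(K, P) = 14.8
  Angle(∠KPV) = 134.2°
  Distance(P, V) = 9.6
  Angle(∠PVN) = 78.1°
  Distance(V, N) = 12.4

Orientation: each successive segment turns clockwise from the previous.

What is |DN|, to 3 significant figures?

18.5

∠KPV = 134.2° gives PV at -114° from the x-axis; with |PV| = 9.6, V = (14.5, 10.7). ∠PVN = 78.1° gives VN at 144° from the x-axis; with |VN| = 12.4, N = (4.47, 18.0). Then |DN| = |N − D| = 18.5.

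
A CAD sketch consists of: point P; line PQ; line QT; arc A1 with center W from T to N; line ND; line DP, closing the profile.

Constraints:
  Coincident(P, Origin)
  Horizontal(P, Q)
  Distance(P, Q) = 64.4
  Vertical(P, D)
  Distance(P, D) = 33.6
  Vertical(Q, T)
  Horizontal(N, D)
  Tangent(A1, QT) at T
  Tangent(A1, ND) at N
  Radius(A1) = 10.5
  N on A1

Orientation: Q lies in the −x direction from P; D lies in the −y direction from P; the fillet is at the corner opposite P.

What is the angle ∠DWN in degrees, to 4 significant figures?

78.98°

The virtual corner opposite P is at (-64.40, -33.60). The tangent condition forces WT to be normal to QT and the tangent condition forces WN to be normal to ND, with radius 10.5, so the center W sits 10.5 in from both sides at W = (-53.90, -23.10). That places the tangent points at T = (-64.40, -23.10) on QT and N = (-53.90, -33.60) on ND. Then cos ∠DWN = WD·WN / (|WD||WN|), giving 78.98°.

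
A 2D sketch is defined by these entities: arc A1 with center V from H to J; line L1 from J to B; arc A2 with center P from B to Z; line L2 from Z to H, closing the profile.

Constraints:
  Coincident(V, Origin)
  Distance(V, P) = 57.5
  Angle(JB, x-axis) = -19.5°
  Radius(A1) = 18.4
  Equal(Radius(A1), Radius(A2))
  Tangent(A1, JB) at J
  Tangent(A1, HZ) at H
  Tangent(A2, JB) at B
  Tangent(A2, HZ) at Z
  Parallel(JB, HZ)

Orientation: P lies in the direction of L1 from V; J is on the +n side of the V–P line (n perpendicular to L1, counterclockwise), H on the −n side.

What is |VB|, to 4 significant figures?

60.37

The slot axis is L1's direction at -19.5°, so u = (cos -19.5°, sin -19.5°) = (0.9426, -0.3338) and n = (−sin -19.5°, cos -19.5°) = (0.3338, 0.9426). V is at the origin and P lies 57.5 along u from V, so P = 57.5·u = (54.20, -19.19). Tangency of A1 to both parallel lines with radius 18.4 puts J and H at V ± 18.4·n: J = (6.142, 17.34), H = (-6.142, -17.34). Equal radii place B and Z the same way about P: B = P + 18.4·n = (60.34, -1.849), Z = P − 18.4·n = (48.06, -36.54). Then |VB| = |B − V| = 60.37.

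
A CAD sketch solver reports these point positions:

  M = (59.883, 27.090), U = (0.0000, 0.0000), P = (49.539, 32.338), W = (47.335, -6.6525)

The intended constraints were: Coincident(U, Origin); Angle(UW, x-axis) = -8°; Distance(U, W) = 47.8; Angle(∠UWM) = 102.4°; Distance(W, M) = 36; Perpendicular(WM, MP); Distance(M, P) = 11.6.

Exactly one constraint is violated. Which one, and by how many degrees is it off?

Perpendicular(WM, MP) — off by 6.50°.

U = (0.00, 0.00) ✓; UW at -8.000° ✓; |UW| = 47.80 ✓; ∠UWM = 102.4° ✓; |WM| = 36.00 ✓; ∠(WM, MP) = 83.50° ✗; |MP| = 11.60 ✓.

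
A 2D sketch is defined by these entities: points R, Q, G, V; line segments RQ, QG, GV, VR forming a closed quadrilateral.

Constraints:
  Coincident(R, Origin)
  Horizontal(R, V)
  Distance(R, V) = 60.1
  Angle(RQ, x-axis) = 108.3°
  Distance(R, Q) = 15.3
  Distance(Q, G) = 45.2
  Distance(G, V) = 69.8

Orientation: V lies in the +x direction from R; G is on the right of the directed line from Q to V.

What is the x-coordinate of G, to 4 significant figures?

-2.625

Checks: |QG| = 45.20 ✓; |GV| = 69.80 ✓.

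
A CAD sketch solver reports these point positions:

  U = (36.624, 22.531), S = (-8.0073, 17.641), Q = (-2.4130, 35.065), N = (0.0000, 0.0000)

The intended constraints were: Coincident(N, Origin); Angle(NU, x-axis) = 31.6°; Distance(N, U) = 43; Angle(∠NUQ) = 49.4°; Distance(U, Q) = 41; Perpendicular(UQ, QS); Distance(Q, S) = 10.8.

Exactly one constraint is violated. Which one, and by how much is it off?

Distance(Q, S) = 10.8 — off by 7.50.

N = (0.00, 0.00) ✓; NU at 31.60° ✓; |NU| = 43.00 ✓; ∠NUQ = 49.40° ✓; |UQ| = 41.00 ✓; ∠(UQ, QS) = 90.00° ✓; |QS| = 18.30 ✗.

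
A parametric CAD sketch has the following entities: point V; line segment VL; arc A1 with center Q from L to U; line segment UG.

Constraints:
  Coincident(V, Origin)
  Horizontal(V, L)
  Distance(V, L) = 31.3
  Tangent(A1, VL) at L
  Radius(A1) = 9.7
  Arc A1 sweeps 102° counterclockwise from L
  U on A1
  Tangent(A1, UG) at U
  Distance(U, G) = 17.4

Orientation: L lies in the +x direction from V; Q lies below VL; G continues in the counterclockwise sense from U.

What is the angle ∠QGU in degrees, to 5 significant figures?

29.138°

On A1, L sits at bearing 90° from Q; a 102° counterclockwise sweep puts U at bearing 192°, so U = Q + 9.7·(cos 192°, sin 192°) = (21.812, -11.717). The tangent condition forces QU to be normal to UG, so UG runs along (−sin 192°, cos 192°); with |UG| = 17.4, G = (25.430, -28.737). Then cos ∠QGU = GQ·GU / (|GQ||GU|), giving 29.138°.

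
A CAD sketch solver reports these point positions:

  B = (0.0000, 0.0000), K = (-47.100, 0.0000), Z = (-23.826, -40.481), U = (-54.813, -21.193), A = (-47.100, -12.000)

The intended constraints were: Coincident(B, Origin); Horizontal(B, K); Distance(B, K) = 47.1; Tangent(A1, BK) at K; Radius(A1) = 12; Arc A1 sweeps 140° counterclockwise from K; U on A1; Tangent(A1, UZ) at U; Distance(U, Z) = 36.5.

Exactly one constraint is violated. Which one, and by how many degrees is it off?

Tangent(A1, UZ) at U — off by 8.10°.

B = (0.00, 0.00) ✓; B.y = 0.00, K.y = 0.00 ✓; |BK| = 47.10 ✓; ∠(AK, KB) = 90.00° ✓; |AK| = 12.00 ✓; bearing(A→U) − bearing(A→K) = 140.0° ✓; |AU| = 12.00 ✓; ∠(AU, UZ) = 81.90° ✗; |UZ| = 36.50 ✓.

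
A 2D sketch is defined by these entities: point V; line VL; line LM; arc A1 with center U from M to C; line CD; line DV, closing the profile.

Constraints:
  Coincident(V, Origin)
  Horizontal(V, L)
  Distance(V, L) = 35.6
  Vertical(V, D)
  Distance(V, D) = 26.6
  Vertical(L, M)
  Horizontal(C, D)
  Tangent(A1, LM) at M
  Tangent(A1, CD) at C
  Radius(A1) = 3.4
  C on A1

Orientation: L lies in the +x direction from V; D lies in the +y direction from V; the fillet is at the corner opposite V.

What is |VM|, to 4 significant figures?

42.49

V is at the origin; VL is horizontal with |VL| = 35.6 and L on the +x side, so L = (35.60, 0.000). VD is vertical with |VD| = 26.6 and D on the +y side, so D = (0.000, 26.60). The virtual corner opposite V is at (35.60, 26.60). Tangency of A1 to LM means the radius UM is perpendicular to LM and tangency of A1 to CD means the radius UC is perpendicular to CD, with radius 3.4, so the center U sits 3.4 in from both sides at U = (32.20, 23.20). That places the tangent points at M = (35.60, 23.20) on LM and C = (32.20, 26.60) on CD. Then |VM| = |M − V| = 42.49.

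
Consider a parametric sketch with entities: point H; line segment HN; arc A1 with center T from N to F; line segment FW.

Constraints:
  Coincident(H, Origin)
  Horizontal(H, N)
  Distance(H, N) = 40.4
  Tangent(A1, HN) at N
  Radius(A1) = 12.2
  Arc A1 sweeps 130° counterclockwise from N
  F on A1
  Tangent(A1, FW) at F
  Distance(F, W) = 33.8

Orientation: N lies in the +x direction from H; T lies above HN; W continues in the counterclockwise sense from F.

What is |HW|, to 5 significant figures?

53.806

H is at the origin; HN is horizontal with |HN| = 40.4 and N on the +x side, so N = (40.400, 0.0000). A1 meets HN tangentially, so TN is at right angles to HN, so T = N + (0, 12.2) = (40.400, 12.200). On A1, N sits at bearing -90° from T; a 130° counterclockwise sweep puts F at bearing 40°, so F = T + 12.2·(cos 40°, sin 40°) = (49.746, 20.042). Since A1 is tangent to FW there, TF ⟂ FW, so FW runs along (−sin 40°, cos 40°); with |FW| = 33.8, W = (28.020, 45.934). Then |HW| = |W − H| = 53.806.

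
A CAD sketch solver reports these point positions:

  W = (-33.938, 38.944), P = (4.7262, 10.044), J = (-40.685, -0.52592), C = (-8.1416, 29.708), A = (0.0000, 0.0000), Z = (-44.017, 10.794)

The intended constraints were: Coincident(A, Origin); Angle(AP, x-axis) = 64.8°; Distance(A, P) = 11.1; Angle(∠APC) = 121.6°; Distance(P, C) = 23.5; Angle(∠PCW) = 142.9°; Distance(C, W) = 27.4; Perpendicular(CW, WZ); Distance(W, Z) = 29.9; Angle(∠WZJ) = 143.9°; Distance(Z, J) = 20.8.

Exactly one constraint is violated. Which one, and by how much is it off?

Distance(Z, J) = 20.8 — off by 9.00.

A = (0.00, 0.00) ✓; AP at 64.80° ✓; |AP| = 11.10 ✓; ∠APC = 121.6° ✓; |PC| = 23.50 ✓; ∠PCW = 142.9° ✓; |CW| = 27.40 ✓; ∠(CW, WZ) = 90.00° ✓; |WZ| = 29.90 ✓; ∠WZJ = 143.9° ✓; |ZJ| = 11.80 ✗.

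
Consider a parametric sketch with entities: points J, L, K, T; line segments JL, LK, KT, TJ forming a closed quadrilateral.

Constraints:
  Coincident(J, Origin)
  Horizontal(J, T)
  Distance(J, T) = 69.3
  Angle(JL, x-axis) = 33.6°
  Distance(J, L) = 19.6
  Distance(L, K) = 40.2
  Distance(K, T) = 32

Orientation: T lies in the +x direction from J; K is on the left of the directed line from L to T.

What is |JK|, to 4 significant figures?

59.63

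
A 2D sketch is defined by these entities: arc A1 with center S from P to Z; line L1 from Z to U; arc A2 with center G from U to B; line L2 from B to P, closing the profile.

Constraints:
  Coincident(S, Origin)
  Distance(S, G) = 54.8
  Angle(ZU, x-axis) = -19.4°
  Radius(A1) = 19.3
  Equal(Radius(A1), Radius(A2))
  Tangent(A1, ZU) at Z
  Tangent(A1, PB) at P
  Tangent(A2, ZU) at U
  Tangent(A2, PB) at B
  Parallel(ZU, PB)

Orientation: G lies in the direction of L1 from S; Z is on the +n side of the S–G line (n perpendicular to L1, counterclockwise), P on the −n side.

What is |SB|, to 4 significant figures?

58.10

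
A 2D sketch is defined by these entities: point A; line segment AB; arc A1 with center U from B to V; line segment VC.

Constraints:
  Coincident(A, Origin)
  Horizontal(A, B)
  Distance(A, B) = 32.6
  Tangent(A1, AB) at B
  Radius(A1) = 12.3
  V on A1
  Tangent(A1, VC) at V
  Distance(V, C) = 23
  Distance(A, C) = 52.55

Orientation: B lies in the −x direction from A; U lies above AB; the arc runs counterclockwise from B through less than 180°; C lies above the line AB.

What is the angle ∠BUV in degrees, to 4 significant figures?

126.0°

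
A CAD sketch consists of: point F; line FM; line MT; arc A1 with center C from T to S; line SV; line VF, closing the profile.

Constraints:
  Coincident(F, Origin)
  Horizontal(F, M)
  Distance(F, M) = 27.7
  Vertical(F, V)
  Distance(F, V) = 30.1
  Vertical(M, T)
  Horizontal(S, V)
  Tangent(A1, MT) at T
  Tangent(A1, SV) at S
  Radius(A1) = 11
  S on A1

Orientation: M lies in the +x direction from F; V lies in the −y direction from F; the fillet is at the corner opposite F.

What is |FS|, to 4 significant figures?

34.42

F is at the origin; F and M share the same y with |FM| = 27.7 and M on the +x side, so M = (27.70, 0.000). F and V share the same x with |FV| = 30.1 and V on the −y side, so V = (0.000, -30.10). The virtual corner opposite F is at (27.70, -30.10). Since A1 is tangent to MT there, CT ⟂ MT and tangency of A1 to SV means the radius CS is perpendicular to SV, with radius 11.0, so the center C sits 11.0 in from both sides at C = (16.70, -19.10). That places the tangent points at T = (27.70, -19.10) on MT and S = (16.70, -30.10) on SV. Then |FS| = |S − F| = 34.42.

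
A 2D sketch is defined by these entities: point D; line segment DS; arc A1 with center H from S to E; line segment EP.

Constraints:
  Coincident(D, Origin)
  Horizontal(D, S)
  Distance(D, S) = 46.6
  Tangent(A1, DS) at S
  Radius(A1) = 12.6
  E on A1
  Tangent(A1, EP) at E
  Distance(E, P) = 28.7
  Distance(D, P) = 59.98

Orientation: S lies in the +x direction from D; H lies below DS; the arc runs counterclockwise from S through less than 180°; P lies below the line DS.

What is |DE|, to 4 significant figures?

37.76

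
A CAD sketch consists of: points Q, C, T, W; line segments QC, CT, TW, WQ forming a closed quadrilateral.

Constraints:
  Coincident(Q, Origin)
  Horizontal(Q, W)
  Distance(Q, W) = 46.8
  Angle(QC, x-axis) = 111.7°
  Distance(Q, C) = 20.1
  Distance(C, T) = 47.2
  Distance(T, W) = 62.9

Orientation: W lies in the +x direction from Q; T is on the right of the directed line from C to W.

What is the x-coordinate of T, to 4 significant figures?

-9.279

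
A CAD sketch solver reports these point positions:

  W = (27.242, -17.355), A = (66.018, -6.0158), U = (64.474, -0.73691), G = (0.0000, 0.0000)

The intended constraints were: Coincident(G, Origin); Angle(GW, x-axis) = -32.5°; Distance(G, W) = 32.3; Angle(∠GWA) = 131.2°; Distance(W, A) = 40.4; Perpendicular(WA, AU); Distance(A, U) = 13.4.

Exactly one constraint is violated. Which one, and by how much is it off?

Distance(A, U) = 13.4 — off by 7.90.

G = (0.00, 0.00) ✓; GW at -32.50° ✓; |GW| = 32.30 ✓; ∠GWA = 131.2° ✓; |WA| = 40.40 ✓; ∠(WA, AU) = 90.00° ✓; |AU| = 5.500 ✗.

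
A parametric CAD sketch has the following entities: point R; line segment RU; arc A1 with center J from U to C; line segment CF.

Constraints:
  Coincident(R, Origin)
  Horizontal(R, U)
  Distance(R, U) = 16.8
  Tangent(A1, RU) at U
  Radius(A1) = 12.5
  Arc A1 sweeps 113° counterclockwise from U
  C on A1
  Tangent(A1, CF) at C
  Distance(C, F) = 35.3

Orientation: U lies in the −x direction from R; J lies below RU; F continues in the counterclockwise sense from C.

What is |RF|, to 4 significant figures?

51.95

R is at the origin; R and U share the same y with |RU| = 16.8 and U on the −x side, so U = (-16.80, 0.000). The tangent condition forces JU to be normal to RU, so J = U + (0, -12.5) = (-16.80, -12.50). On A1, U sits at bearing 90° from J; a 113° counterclockwise sweep puts C at bearing 203°, so C = J + 12.5·(cos 203°, sin 203°) = (-28.31, -17.38). The tangent condition forces JC to be normal to CF, so CF runs along (−sin 203°, cos 203°); with |CF| = 35.3, F = (-14.51, -49.88). Then |RF| = |F − R| = 51.95.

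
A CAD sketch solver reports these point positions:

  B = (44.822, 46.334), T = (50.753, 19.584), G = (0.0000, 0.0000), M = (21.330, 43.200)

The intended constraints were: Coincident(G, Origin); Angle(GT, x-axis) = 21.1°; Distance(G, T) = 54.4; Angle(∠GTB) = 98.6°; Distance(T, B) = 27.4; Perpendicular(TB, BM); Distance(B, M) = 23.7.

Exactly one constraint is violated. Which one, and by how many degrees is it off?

Perpendicular(TB, BM) — off by 4.90°.

G = (0.00, 0.00) ✓; GT at 21.10° ✓; |GT| = 54.40 ✓; ∠GTB = 98.60° ✓; |TB| = 27.40 ✓; ∠(TB, BM) = 85.10° ✗; |BM| = 23.70 ✓.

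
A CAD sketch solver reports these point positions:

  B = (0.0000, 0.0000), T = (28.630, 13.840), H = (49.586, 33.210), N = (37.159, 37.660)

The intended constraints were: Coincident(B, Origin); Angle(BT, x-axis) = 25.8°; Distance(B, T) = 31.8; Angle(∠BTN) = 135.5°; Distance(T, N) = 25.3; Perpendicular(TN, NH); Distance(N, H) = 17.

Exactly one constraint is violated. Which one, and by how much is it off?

Distance(N, H) = 17 — off by 3.80.

B = (0.00, 0.00) ✓; BT at 25.80° ✓; |BT| = 31.80 ✓; ∠BTN = 135.5° ✓; |TN| = 25.30 ✓; ∠(TN, NH) = 90.00° ✓; |NH| = 13.20 ✗.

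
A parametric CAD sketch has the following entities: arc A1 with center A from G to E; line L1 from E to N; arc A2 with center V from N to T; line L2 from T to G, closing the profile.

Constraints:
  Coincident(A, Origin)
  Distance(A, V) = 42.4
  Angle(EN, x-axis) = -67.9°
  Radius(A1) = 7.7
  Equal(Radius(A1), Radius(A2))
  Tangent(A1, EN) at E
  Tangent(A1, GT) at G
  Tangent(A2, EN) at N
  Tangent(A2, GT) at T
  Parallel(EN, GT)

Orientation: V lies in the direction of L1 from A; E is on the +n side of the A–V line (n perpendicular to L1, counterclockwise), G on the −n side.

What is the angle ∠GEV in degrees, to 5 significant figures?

79.707°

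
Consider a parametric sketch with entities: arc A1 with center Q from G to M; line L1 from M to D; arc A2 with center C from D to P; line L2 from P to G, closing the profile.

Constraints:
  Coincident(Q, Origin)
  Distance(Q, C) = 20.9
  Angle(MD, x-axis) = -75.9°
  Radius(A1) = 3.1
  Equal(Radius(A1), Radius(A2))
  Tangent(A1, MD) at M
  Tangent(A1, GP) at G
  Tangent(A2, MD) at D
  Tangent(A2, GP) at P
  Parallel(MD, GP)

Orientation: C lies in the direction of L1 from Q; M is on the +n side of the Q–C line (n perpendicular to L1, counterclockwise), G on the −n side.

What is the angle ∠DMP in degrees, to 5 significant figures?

16.523°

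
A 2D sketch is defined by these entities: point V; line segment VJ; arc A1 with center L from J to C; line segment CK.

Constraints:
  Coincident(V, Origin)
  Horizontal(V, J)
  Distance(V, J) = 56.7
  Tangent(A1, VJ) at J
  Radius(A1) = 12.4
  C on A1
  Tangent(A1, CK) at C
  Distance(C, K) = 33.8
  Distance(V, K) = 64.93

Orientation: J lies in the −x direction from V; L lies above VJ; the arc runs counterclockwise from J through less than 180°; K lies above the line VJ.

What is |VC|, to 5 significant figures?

46.105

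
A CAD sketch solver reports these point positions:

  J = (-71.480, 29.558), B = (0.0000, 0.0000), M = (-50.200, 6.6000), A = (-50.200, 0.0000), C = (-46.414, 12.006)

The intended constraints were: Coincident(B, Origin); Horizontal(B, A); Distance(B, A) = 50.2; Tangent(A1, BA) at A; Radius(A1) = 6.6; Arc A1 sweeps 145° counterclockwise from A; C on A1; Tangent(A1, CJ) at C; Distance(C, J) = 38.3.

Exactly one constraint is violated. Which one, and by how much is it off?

Distance(C, J) = 38.3 — off by 7.70.

B = (0.00, 0.00) ✓; B.y = 0.00, A.y = 0.00 ✓; |BA| = 50.20 ✓; ∠(MA, AB) = 90.00° ✓; |MA| = 6.600 ✓; bearing(M→C) − bearing(M→A) = 145.0° ✓; |MC| = 6.600 ✓; ∠(MC, CJ) = 90.00° ✓; |CJ| = 30.60 ✗.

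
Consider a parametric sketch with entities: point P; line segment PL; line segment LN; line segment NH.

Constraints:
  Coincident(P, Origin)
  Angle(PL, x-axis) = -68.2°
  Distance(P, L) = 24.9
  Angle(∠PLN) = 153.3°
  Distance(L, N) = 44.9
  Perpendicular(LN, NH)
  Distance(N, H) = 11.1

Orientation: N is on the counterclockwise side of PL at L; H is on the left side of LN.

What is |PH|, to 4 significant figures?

67.15

P is at the origin; PL runs at -68.2° with length 24.9, so L = 24.9·(cos -68.2°, sin -68.2°) = (9.247, -23.12). ∠PLN = 153.3°, so LN runs at -68.2° + (180° − 153.3°) = -41.50° from the x-axis; with |LN| = 44.9, N = L + 44.9·(cos -41.50°, sin -41.50°) = (42.88, -52.87). LN ⟂ NH; with |NH| = 11.1 on the left of LN, H = N + 11.1·(0.6626, 0.7490) = (50.23, -44.56). Then |PH| = |H − P| = 67.15.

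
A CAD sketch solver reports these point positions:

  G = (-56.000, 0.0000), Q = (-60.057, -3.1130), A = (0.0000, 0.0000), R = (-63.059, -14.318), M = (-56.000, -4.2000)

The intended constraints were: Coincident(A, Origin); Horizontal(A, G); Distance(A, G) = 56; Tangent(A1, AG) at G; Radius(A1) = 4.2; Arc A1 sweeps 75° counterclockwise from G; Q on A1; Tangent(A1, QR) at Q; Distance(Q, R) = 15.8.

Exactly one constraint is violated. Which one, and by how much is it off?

Distance(Q, R) = 15.8 — off by 4.20.

A = (0.00, 0.00) ✓; A.y = 0.00, G.y = 0.00 ✓; |AG| = 56.00 ✓; ∠(MG, GA) = 90.00° ✓; |MG| = 4.200 ✓; bearing(M→Q) − bearing(M→G) = 75.00° ✓; |MQ| = 4.200 ✓; ∠(MQ, QR) = 90.00° ✓; |QR| = 11.60 ✗.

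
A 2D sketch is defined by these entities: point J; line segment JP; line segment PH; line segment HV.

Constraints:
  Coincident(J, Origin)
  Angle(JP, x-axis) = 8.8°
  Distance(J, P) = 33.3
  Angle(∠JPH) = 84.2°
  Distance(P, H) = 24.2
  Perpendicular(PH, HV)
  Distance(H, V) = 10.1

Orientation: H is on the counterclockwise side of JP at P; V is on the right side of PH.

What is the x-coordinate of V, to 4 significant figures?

36.58

∠JPH = 84.2°, so PH runs at 8.8° + (180° − 84.2°) = 104.6° from the x-axis; with |PH| = 24.2, H = P + 24.2·(cos 104.6°, sin 104.6°) = (26.81, 28.51). PH is perpendicular to HV; with |HV| = 10.1 on the right of PH, V = H + 10.1·(0.9677, 0.2521) = (36.58, 31.06). So V.x = 36.58.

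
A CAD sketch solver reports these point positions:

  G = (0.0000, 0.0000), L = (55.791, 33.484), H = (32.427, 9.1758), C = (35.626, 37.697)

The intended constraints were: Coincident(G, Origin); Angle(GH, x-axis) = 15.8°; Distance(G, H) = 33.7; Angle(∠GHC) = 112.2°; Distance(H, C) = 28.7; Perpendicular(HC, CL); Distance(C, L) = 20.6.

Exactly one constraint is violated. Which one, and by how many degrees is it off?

Perpendicular(HC, CL) — off by 5.40°.

G = (0.00, 0.00) ✓; GH at 15.80° ✓; |GH| = 33.70 ✓; ∠GHC = 112.2° ✓; |HC| = 28.70 ✓; ∠(HC, CL) = 95.40° ✗; |CL| = 20.60 ✓.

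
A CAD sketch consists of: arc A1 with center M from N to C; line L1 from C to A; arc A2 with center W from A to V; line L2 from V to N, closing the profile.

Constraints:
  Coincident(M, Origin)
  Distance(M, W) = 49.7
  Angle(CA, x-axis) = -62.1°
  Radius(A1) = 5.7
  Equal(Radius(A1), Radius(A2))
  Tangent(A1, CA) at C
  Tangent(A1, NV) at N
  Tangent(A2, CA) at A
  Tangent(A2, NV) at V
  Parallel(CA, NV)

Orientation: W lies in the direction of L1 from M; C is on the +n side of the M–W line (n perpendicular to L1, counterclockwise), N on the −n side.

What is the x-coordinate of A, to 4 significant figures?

28.29

The slot axis is L1's direction at -62.1°, so u = (cos -62.1°, sin -62.1°) = (0.4679, -0.8838) and n = (−sin -62.1°, cos -62.1°) = (0.8838, 0.4679). M is at the origin and W lies 49.7 along u from M, so W = 49.7·u = (23.26, -43.92). Tangency of A1 to both parallel lines with radius 5.7 puts C and N at M ± 5.7·n: C = (5.037, 2.667), N = (-5.037, -2.667). Equal radii place A and V the same way about W: A = W + 5.7·n = (28.29, -41.26), V = W − 5.7·n = (18.22, -46.59). So A.x = 28.29.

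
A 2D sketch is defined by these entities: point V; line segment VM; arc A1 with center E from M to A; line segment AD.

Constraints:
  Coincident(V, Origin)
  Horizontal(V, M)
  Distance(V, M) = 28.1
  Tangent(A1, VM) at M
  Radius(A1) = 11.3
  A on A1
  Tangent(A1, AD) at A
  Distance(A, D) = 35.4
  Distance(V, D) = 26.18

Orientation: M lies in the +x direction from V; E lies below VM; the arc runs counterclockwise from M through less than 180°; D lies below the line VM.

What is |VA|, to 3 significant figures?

21.0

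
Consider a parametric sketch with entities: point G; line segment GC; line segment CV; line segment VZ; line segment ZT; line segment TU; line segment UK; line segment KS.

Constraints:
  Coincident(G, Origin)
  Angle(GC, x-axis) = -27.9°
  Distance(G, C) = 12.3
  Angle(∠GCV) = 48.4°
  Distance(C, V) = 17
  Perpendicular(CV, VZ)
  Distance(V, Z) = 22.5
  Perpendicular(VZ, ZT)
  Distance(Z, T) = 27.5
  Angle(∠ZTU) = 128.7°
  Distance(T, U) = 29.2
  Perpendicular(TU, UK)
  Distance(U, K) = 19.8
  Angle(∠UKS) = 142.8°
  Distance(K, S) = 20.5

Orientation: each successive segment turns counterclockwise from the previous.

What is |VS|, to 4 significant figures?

16.45

TU ⟂ UK, so UK runs at 65.00°; with |UK| = 19.8, K = (26.33, -15.68). ∠UKS = 142.8° gives KS at 102.2° from the x-axis; with |KS| = 20.5, S = (22.00, 4.356). Then |VS| = |S − V| = 16.45.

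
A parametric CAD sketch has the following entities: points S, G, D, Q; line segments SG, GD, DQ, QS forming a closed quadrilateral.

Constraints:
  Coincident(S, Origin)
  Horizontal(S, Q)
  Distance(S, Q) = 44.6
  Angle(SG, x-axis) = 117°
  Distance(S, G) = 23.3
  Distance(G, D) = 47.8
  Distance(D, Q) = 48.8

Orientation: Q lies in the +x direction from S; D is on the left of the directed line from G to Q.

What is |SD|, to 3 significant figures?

55.2

Checks: |SQ| = 44.60 ✓; |SG| = 23.30 ✓; |GD| = 47.80 ✓; |DQ| = 48.80 ✓.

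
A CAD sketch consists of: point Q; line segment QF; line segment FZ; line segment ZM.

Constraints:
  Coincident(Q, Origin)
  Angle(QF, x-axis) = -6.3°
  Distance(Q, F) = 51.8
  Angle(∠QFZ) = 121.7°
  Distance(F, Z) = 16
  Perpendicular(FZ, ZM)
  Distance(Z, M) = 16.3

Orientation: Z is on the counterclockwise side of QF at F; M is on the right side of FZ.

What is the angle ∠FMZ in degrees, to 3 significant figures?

44.5°

Q is at the origin; QF runs at -6.3° with length 51.8, so F = 51.8·(cos -6.3°, sin -6.3°) = (51.5, -5.68). ∠QFZ = 121.7°, so FZ runs at -6.3° + (180° − 121.7°) = 52.0° from the x-axis; with |FZ| = 16.0, Z = F + 16.0·(cos 52.0°, sin 52.0°) = (61.3, 6.92). FZ ⟂ ZM; with |ZM| = 16.3 on the right of FZ, M = Z + 16.3·(0.788, -0.616) = (74.2, -3.11). Then cos ∠FMZ = MF·MZ / (|MF||MZ|), giving 44.5°.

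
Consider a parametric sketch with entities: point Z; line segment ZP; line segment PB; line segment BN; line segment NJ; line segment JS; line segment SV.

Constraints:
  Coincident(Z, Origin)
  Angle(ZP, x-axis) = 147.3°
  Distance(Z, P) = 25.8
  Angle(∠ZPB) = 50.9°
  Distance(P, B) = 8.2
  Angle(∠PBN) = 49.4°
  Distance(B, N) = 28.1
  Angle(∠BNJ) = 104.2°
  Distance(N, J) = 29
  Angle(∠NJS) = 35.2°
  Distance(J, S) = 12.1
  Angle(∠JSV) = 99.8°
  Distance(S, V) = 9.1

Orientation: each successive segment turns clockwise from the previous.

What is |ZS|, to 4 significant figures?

42.55

∠BNJ = 104.2° gives NJ at 171.8° from the x-axis; with |NJ| = 29.0, J = (-53.33, -5.344). ∠NJS = 35.2° gives JS at 27.00° from the x-axis; with |JS| = 12.1, S = (-42.55, 0.1491). Then |ZS| = |S − Z| = 42.55.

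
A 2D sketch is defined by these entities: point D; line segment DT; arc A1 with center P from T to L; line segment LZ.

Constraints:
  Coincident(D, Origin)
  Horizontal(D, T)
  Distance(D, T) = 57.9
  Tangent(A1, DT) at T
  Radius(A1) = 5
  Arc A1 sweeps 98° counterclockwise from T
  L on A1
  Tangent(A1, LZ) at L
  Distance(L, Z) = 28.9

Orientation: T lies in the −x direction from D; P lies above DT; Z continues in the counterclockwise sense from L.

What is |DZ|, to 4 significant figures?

66.51

D is at the origin; DT is horizontal with |DT| = 57.9 and T on the −x side, so T = (-57.90, 0.000). Since A1 is tangent to DT there, PT ⟂ DT, so P = T + (0, 5) = (-57.90, 5.000). On A1, T sits at bearing -90° from P; a 98° counterclockwise sweep puts L at bearing 8°, so L = P + 5.0·(cos 8°, sin 8°) = (-52.95, 5.696). Since A1 is tangent to LZ there, PL ⟂ LZ, so LZ runs along (−sin 8°, cos 8°); with |LZ| = 28.9, Z = (-56.97, 34.31). Then |DZ| = |Z − D| = 66.51.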